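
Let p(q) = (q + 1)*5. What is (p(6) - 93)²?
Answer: 3364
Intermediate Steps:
p(q) = 5 + 5*q (p(q) = (1 + q)*5 = 5 + 5*q)
(p(6) - 93)² = ((5 + 5*6) - 93)² = ((5 + 30) - 93)² = (35 - 93)² = (-58)² = 3364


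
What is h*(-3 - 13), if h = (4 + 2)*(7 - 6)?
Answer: -96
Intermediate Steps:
h = 6 (h = 6*1 = 6)
h*(-3 - 13) = 6*(-3 - 13) = 6*(-16) = -96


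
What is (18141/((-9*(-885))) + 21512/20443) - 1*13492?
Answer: -732113284999/54276165 ≈ -13489.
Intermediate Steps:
(18141/((-9*(-885))) + 21512/20443) - 1*13492 = (18141/7965 + 21512*(1/20443)) - 13492 = (18141*(1/7965) + 21512/20443) - 13492 = (6047/2655 + 21512/20443) - 13492 = 180733181/54276165 - 13492 = -732113284999/54276165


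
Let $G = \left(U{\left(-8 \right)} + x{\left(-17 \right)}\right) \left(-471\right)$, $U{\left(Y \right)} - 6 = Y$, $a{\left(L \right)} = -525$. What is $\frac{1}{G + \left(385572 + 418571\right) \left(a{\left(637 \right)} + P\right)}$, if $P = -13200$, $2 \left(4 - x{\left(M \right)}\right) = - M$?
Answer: $- \frac{2}{22073719227} \approx -9.0606 \cdot 10^{-11}$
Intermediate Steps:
$x{\left(M \right)} = 4 + \frac{M}{2}$ ($x{\left(M \right)} = 4 - \frac{\left(-1\right) M}{2} = 4 + \frac{M}{2}$)
$U{\left(Y \right)} = 6 + Y$
$G = \frac{6123}{2}$ ($G = \left(\left(6 - 8\right) + \left(4 + \frac{1}{2} \left(-17\right)\right)\right) \left(-471\right) = \left(-2 + \left(4 - \frac{17}{2}\right)\right) \left(-471\right) = \left(-2 - \frac{9}{2}\right) \left(-471\right) = \left(- \frac{13}{2}\right) \left(-471\right) = \frac{6123}{2} \approx 3061.5$)
$\frac{1}{G + \left(385572 + 418571\right) \left(a{\left(637 \right)} + P\right)} = \frac{1}{\frac{6123}{2} + \left(385572 + 418571\right) \left(-525 - 13200\right)} = \frac{1}{\frac{6123}{2} + 804143 \left(-13725\right)} = \frac{1}{\frac{6123}{2} - 11036862675} = \frac{1}{- \frac{22073719227}{2}} = - \frac{2}{22073719227}$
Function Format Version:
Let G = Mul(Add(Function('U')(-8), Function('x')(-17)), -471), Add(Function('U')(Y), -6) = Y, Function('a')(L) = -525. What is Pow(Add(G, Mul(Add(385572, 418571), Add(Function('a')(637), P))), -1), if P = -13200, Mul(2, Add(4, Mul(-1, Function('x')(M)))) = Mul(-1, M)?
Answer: Rational(-2, 22073719227) ≈ -9.0606e-11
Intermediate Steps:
Function('x')(M) = Add(4, Mul(Rational(1, 2), M)) (Function('x')(M) = Add(4, Mul(Rational(-1, 2), Mul(-1, M))) = Add(4, Mul(Rational(1, 2), M)))
Function('U')(Y) = Add(6, Y)
G = Rational(6123, 2) (G = Mul(Add(Add(6, -8), Add(4, Mul(Rational(1, 2), -17))), -471) = Mul(Add(-2, Add(4, Rational(-17, 2))), -471) = Mul(Add(-2, Rational(-9, 2)), -471) = Mul(Rational(-13, 2), -471) = Rational(6123, 2) ≈ 3061.5)
Pow(Add(G, Mul(Add(385572, 418571), Add(Function('a')(637), P))), -1) = Pow(Add(Rational(6123, 2), Mul(Add(385572, 418571), Add(-525, -13200))), -1) = Pow(Add(Rational(6123, 2), Mul(804143, -13725)), -1) = Pow(Add(Rational(6123, 2), -11036862675), -1) = Pow(Rational(-22073719227, 2), -1) = Rational(-2, 22073719227)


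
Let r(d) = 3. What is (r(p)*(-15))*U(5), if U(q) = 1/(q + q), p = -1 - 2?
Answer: -9/2 ≈ -4.5000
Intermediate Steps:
p = -3
U(q) = 1/(2*q)
(r(p)*(-15))*U(5) = (3*(-15))*((½)/5) = -45/(2*5) = -45*⅒ = -9/2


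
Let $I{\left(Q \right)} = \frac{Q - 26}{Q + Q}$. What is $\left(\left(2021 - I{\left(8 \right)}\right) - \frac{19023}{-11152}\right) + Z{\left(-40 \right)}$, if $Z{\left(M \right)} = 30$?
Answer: $\frac{1347313}{656} \approx 2053.8$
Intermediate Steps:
$I{\left(Q \right)} = \frac{-26 + Q}{2 Q}$
$\left(\left(2021 - I{\left(8 \right)}\right) - \frac{19023}{-11152}\right) + Z{\left(-40 \right)} = \left(\left(2021 - \frac{-26 + 8}{2 \cdot 8}\right) - \frac{19023}{-11152}\right) + 30 = \left(\left(2021 - \frac{1}{2} \cdot \frac{1}{8} \left(-18\right)\right) - - \frac{1119}{656}\right) + 30 = \left(\left(2021 - - \frac{9}{8}\right) + \frac{1119}{656}\right) + 30 = \left(\left(2021 + \frac{9}{8}\right) + \frac{1119}{656}\right) + 30 = \left(\frac{16177}{8} + \frac{1119}{656}\right) + 30 = \frac{1327633}{656} + 30 = \frac{1347313}{656}$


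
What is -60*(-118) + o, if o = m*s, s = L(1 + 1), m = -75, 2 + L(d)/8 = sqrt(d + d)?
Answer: 7080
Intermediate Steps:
L(d) = -16 + 8*sqrt(2)*sqrt(d) (L(d) = -16 + 8*sqrt(d + d) = -16 + 8*sqrt(2*d) = -16 + 8*(sqrt(2)*sqrt(d)) = -16 + 8*sqrt(2)*sqrt(d))
s = 0 (s = -16 + 8*sqrt(2)*sqrt(1 + 1) = -16 + 8*sqrt(2)*sqrt(2) = -16 + 16 = 0)
o = 0 (o = -75*0 = 0)
-60*(-118) + o = -60*(-118) + 0 = 7080 + 0 = 7080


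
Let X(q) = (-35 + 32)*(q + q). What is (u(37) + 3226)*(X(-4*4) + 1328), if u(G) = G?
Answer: 4646512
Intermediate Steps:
X(q) = -6*q
(u(37) + 3226)*(X(-4*4) + 1328) = (37 + 3226)*(-(-24)*4 + 1328) = 3263*(-6*(-16) + 1328) = 3263*(96 + 1328) = 3263*1424 = 4646512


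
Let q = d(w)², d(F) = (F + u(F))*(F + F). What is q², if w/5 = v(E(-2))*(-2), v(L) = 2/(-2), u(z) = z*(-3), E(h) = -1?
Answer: 25600000000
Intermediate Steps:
u(z) = -3*z
v(L) = -1 (v(L) = 2*(-½) = -1)
w = 10 (w = 5*(-1*(-2)) = 5*2 = 10)
d(F) = -4*F² (d(F) = (F - 3*F)*(F + F) = (-2*F)*(2*F) = -4*F²)
q = 160000 (q = (-4*10²)² = (-4*100)² = (-400)² = 160000)
q² = 160000² = 25600000000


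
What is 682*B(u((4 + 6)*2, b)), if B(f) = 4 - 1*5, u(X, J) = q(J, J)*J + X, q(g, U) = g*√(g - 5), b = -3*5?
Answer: -682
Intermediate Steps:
b = -15
q(g, U) = g*√(-5 + g)
u(X, J) = X + J²*√(-5 + J) (u(X, J) = (J*√(-5 + J))*J + X = J²*√(-5 + J) + X = X + J²*√(-5 + J))
B(f) = -1 (B(f) = 4 - 5 = -1)
682*B(u((4 + 6)*2, b)) = 682*(-1) = -682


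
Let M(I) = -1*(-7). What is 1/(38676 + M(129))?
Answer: 1/38683 ≈ 2.5851e-5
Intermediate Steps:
M(I) = 7
1/(38676 + M(129)) = 1/(38676 + 7) = 1/38683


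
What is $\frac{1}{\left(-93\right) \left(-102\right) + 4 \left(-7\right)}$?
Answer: $\frac{1}{9458} \approx 0.00010573$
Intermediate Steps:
$\frac{1}{\left(-93\right) \left(-102\right) + 4 \left(-7\right)} = \frac{1}{9486 - 28} = \frac{1}{9458}$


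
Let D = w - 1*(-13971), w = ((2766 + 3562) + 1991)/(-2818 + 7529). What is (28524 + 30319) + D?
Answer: 343035073/4711 ≈ 72816.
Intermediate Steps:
w = 8319/4711 (w = (6328 + 1991)/4711 = 8319*(1/4711) = 8319/4711 ≈ 1.7659)
D = 65825700/4711 (D = 8319/4711 - 1*(-13971) = 8319/4711 + 13971 = 65825700/4711 ≈ 13973.)
(28524 + 30319) + D = (28524 + 30319) + 65825700/4711 = 58843 + 65825700/4711 = 343035073/4711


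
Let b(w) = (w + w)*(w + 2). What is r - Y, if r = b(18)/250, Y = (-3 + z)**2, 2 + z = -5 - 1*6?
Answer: -6328/25 ≈ -253.12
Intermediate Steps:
z = -13 (z = -2 + (-5 - 1*6) = -2 + (-5 - 6) = -2 - 11 = -13)
Y = 256 (Y = (-3 - 13)**2 = (-16)**2 = 256)
b(w) = 2*w*(2 + w) (b(w) = (2*w)*(2 + w) = 2*w*(2 + w))
r = 72/25 (r = (2*18*(2 + 18))/250 = (2*18*20)*(1/250) = 720*(1/250) = 72/25 ≈ 2.8800)
r - Y = 72/25 - 1*256 = 72/25 - 256 = -6328/25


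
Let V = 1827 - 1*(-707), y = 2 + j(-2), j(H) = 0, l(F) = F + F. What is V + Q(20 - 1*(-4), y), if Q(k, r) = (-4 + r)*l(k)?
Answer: 2438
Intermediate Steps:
l(F) = 2*F
y = 2 (y = 2 + 0 = 2)
Q(k, r) = 2*k*(-4 + r) (Q(k, r) = (-4 + r)*(2*k) = 2*k*(-4 + r))
V = 2534 (V = 1827 + 707 = 2534)
V + Q(20 - 1*(-4), y) = 2534 + 2*(20 - 1*(-4))*(-4 + 2) = 2534 + 2*(20 + 4)*(-2) = 2534 + 2*24*(-2) = 2534 - 96 = 2438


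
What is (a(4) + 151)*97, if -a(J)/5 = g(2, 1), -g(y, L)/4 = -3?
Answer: 8827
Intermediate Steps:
g(y, L) = 12 (g(y, L) = -4*(-3) = 12)
a(J) = -60 (a(J) = -5*12 = -60)
(a(4) + 151)*97 = (-60 + 151)*97 = 91*97 = 8827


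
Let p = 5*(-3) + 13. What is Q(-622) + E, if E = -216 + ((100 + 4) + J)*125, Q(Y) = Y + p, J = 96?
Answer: 24160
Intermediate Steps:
p = -2 (p = -15 + 13 = -2)
Q(Y) = -2 + Y (Q(Y) = Y - 2 = -2 + Y)
E = 24784 (E = -216 + ((100 + 4) + 96)*125 = -216 + (104 + 96)*125 = -216 + 200*125 = -216 + 25000 = 24784)
Q(-622) + E = (-2 - 622) + 24784 = -624 + 24784 = 24160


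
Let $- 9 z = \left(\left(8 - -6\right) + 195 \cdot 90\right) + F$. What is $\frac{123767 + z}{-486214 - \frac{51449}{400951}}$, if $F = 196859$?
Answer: $- \frac{360647405480}{1754532368667} \approx -0.20555$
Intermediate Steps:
$z = - \frac{214423}{9}$ ($z = - \frac{\left(\left(8 - -6\right) + 195 \cdot 90\right) + 196859}{9} = - \frac{\left(\left(8 + 6\right) + 17550\right) + 196859}{9} = - \frac{\left(14 + 17550\right) + 196859}{9} = - \frac{17564 + 196859}{9} = \left(- \frac{1}{9}\right) 214423 = - \frac{214423}{9} \approx -23825.0$)
$\frac{123767 + z}{-486214 - \frac{51449}{400951}} = \frac{123767 - \frac{214423}{9}}{-486214 - \frac{51449}{400951}} = \frac{899480}{9 \left(-486214 - \frac{51449}{400951}\right)} = \frac{899480}{9 \left(- \frac{194948040963}{400951}\right)} = \frac{899480}{9} \left(- \frac{400951}{194948040963}\right) = - \frac{360647405480}{1754532368667}$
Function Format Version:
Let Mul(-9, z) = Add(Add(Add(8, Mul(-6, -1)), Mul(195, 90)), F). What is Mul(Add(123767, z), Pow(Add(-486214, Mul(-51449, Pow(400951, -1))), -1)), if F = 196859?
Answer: Rational(-360647405480, 1754532368667) ≈ -0.20555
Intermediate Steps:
z = Rational(-214423, 9) (z = Mul(Rational(-1, 9), Add(Add(Add(8, Mul(-6, -1)), Mul(195, 90)), 196859)) = Mul(Rational(-1, 9), Add(Add(Add(8, 6), 17550), 196859)) = Mul(Rational(-1, 9), Add(Add(14, 17550), 196859)) = Mul(Rational(-1, 9), Add(17564, 196859)) = Mul(Rational(-1, 9), 214423) = Rational(-214423, 9) ≈ -23825.)
Mul(Add(123767, z), Pow(Add(-486214, Mul(-51449, Pow(400951, -1))), -1)) = Mul(Add(123767, Rational(-214423, 9)), Pow(Add(-486214, Mul(-51449, Pow(400951, -1))), -1)) = Mul(Rational(899480, 9), Pow(Add(-486214, Mul(-51449, Rational(1, 400951))), -1)) = Mul(Rational(899480, 9), Pow(Add(-486214, Rational(-51449, 400951)), -1)) = Mul(Rational(899480, 9), Pow(Rational(-194948040963, 400951), -1)) = Mul(Rational(899480, 9), Rational(-400951, 194948040963)) = Rational(-360647405480, 1754532368667)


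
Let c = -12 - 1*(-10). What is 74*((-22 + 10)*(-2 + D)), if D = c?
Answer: 3552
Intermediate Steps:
c = -2 (c = -12 + 10 = -2)
D = -2
74*((-22 + 10)*(-2 + D)) = 74*((-22 + 10)*(-2 - 2)) = 74*(-12*(-4)) = 74*48 = 3552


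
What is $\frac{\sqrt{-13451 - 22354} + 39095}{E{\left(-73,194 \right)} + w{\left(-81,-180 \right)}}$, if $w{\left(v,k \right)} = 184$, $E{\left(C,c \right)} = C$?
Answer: $\frac{39095}{111} + \frac{i \sqrt{35805}}{111} \approx 352.21 + 1.7047 i$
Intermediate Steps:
$\frac{\sqrt{-13451 - 22354} + 39095}{E{\left(-73,194 \right)} + w{\left(-81,-180 \right)}} = \frac{\sqrt{-13451 - 22354} + 39095}{-73 + 184} = \frac{\sqrt{-35805} + 39095}{111} = \left(i \sqrt{35805} + 39095\right) \frac{1}{111} = \left(39095 + i \sqrt{35805}\right) \frac{1}{111} = \frac{39095}{111} + \frac{i \sqrt{35805}}{111}$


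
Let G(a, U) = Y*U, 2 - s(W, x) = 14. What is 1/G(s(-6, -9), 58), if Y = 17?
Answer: 1/986 ≈ 0.0010142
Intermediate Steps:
s(W, x) = -12 (s(W, x) = 2 - 1*14 = 2 - 14 = -12)
G(a, U) = 17*U
1/G(s(-6, -9), 58) = 1/(17*58) = 1/986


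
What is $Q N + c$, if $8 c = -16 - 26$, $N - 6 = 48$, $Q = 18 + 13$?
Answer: $\frac{6675}{4} \approx 1668.8$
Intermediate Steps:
$Q = 31$
$N = 54$ ($N = 6 + 48 = 54$)
$c = - \frac{21}{4}$ ($c = \frac{-16 - 26}{8} = \frac{1}{8} \left(-42\right) = - \frac{21}{4} \approx -5.25$)
$Q N + c = 31 \cdot 54 - \frac{21}{4} = 1674 - \frac{21}{4} = \frac{6675}{4}$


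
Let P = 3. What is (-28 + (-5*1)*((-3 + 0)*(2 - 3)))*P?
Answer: -129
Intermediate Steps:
(-28 + (-5*1)*((-3 + 0)*(2 - 3)))*P = (-28 + (-5*1)*((-3 + 0)*(2 - 3)))*3 = (-28 - (-15)*(-1))*3 = (-28 - 5*3)*3 = (-28 - 15)*3 = -43*3 = -129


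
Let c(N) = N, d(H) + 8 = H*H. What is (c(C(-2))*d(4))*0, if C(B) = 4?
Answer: 0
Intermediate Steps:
d(H) = -8 + H² (d(H) = -8 + H*H = -8 + H²)
(c(C(-2))*d(4))*0 = (4*(-8 + 4²))*0 = (4*(-8 + 16))*0 = (4*8)*0 = 32*0 = 0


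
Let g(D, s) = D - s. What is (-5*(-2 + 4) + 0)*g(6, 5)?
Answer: -10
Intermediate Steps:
(-5*(-2 + 4) + 0)*g(6, 5) = (-5*(-2 + 4) + 0)*(6 - 1*5) = (-5*2 + 0)*(6 - 5) = (-10 + 0)*1 = -10*1 = -10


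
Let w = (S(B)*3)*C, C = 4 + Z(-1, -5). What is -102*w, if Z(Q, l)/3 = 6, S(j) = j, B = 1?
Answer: -6732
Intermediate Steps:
Z(Q, l) = 18 (Z(Q, l) = 3*6 = 18)
C = 22 (C = 4 + 18 = 22)
w = 66 (w = (1*3)*22 = 3*22 = 66)
-102*w = -102*66 = -6732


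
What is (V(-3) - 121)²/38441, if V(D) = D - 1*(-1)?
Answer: 15129/38441 ≈ 0.39356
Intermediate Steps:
V(D) = 1 + D (V(D) = D + 1 = 1 + D)
(V(-3) - 121)²/38441 = ((1 - 3) - 121)²/38441 = (-2 - 121)²*(1/38441) = (-123)²*(1/38441) = 15129*(1/38441) = 15129/38441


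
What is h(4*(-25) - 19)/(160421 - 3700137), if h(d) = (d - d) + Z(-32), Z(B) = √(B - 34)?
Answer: -I*√66/3539716 ≈ -2.2951e-6*I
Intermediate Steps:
Z(B) = √(-34 + B)
h(d) = I*√66 (h(d) = (d - d) + √(-34 - 32) = 0 + √(-66) = 0 + I*√66 = I*√66)
h(4*(-25) - 19)/(160421 - 3700137) = (I*√66)/(160421 - 3700137) = (I*√66)/(-3539716) = (I*√66)*(-1/3539716) = -I*√66/3539716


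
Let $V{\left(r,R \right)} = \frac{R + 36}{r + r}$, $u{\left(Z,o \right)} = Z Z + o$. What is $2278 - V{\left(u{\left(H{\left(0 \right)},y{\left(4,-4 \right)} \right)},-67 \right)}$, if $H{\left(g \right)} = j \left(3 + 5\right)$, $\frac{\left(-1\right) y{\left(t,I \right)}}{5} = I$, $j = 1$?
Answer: $\frac{382735}{168} \approx 2278.2$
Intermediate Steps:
$y{\left(t,I \right)} = - 5 I$
$H{\left(g \right)} = 8$ ($H{\left(g \right)} = 1 \left(3 + 5\right) = 1 \cdot 8 = 8$)
$u{\left(Z,o \right)} = o + Z^{2}$ ($u{\left(Z,o \right)} = Z^{2} + o = o + Z^{2}$)
$V{\left(r,R \right)} = \frac{36 + R}{2 r}$
$2278 - V{\left(u{\left(H{\left(0 \right)},y{\left(4,-4 \right)} \right)},-67 \right)} = 2278 - \frac{36 - 67}{2 \left(\left(-5\right) \left(-4\right) + 8^{2}\right)} = 2278 - \frac{1}{2} \frac{1}{20 + 64} \left(-31\right) = 2278 - \frac{1}{2} \cdot \frac{1}{84} \left(-31\right) = 2278 - - \frac{31}{168} = 2278 + \frac{31}{168} = \frac{382735}{168}$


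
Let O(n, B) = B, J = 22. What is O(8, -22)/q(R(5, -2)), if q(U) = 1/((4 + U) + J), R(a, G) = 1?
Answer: -594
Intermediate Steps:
q(U) = 1/(26 + U) (q(U) = 1/((4 + U) + 22) = 1/(26 + U))
O(8, -22)/q(R(5, -2)) = -22/(1/(26 + 1)) = -22/(1/27) = -22/1/27 = -22*27 = -594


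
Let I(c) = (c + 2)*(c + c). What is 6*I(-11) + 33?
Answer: 1221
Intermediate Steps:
I(c) = 2*c*(2 + c) (I(c) = (2 + c)*(2*c) = 2*c*(2 + c))
6*I(-11) + 33 = 6*(2*(-11)*(2 - 11)) + 33 = 6*(2*(-11)*(-9)) + 33 = 6*198 + 33 = 1188 + 33 = 1221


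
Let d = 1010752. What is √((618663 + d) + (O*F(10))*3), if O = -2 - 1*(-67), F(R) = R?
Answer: √1631365 ≈ 1277.2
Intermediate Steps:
O = 65 (O = -2 + 67 = 65)
√((618663 + d) + (O*F(10))*3) = √((618663 + 1010752) + (65*10)*3) = √(1629415 + 650*3) = √(1629415 + 1950) = √1631365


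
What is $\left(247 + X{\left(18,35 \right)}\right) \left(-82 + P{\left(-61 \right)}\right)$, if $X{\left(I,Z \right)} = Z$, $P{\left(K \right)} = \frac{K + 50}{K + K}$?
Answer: $- \frac{1409013}{61} \approx -23099.0$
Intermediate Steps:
$P{\left(K \right)} = \frac{50 + K}{2 K}$
$\left(247 + X{\left(18,35 \right)}\right) \left(-82 + P{\left(-61 \right)}\right) = \left(247 + 35\right) \left(-82 + \frac{50 - 61}{2 \left(-61\right)}\right) = 282 \left(-82 + \frac{1}{2} \left(- \frac{1}{61}\right) \left(-11\right)\right) = 282 \left(-82 + \frac{11}{122}\right) = 282 \left(- \frac{9993}{122}\right) = - \frac{1409013}{61}$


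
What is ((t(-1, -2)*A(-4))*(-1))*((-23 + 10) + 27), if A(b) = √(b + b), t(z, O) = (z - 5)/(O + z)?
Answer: -56*I*√2 ≈ -79.196*I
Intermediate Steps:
t(z, O) = (-5 + z)/(O + z)
A(b) = √2*√b (A(b) = √(2*b) = √2*√b)
((t(-1, -2)*A(-4))*(-1))*((-23 + 10) + 27) = ((((-5 - 1)/(-2 - 1))*(√2*√(-4)))*(-1))*((-23 + 10) + 27) = (((-6/(-3))*(√2*(2*I)))*(-1))*(-13 + 27) = (((-⅓*(-6))*(2*I*√2))*(-1))*14 = ((2*(2*I*√2))*(-1))*14 = ((4*I*√2)*(-1))*14 = -4*I*√2*14 = -56*I*√2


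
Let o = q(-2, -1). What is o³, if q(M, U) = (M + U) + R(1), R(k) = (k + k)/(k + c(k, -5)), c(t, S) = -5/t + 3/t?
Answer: -125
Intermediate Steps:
c(t, S) = -2/t
R(k) = 2*k/(k - 2/k) (R(k) = (k + k)/(k - 2/k) = (2*k)/(k - 2/k) = 2*k/(k - 2/k))
q(M, U) = -2 + M + U (q(M, U) = (M + U) + 2*1²/(-2 + 1²) = (M + U) + 2*1/(-2 + 1) = (M + U) + 2*1/(-1) = (M + U) + 2*1*(-1) = (M + U) - 2 = -2 + M + U)
o = -5 (o = -2 - 2 - 1 = -5)
o³ = (-5)³ = -125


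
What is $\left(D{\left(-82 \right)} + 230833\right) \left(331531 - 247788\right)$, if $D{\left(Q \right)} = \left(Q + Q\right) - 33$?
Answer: $19314150548$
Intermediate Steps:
$D{\left(Q \right)} = -33 + 2 Q$ ($D{\left(Q \right)} = 2 Q - 33 = -33 + 2 Q$)
$\left(D{\left(-82 \right)} + 230833\right) \left(331531 - 247788\right) = \left(\left(-33 + 2 \left(-82\right)\right) + 230833\right) \left(331531 - 247788\right) = \left(\left(-33 - 164\right) + 230833\right) 83743 = \left(-197 + 230833\right) 83743 = 230636 \cdot 83743 = 19314150548$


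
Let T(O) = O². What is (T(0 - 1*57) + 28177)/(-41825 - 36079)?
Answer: -15713/38952 ≈ -0.40339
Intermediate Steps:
(T(0 - 1*57) + 28177)/(-41825 - 36079) = ((0 - 1*57)² + 28177)/(-41825 - 36079) = ((0 - 57)² + 28177)/(-77904) = ((-57)² + 28177)*(-1/77904) = (3249 + 28177)*(-1/77904) = 31426*(-1/77904) = -15713/38952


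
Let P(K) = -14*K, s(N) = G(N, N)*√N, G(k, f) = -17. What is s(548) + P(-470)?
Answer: 6580 - 34*√137 ≈ 6182.0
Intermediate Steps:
s(N) = -17*√N
s(548) + P(-470) = -34*√137 - 14*(-470) = -34*√137 + 6580 = 6580 - 34*√137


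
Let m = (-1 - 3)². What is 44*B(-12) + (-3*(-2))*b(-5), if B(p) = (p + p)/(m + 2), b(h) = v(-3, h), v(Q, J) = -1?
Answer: -194/3 ≈ -64.667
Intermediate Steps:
b(h) = -1
m = 16 (m = (-4)² = 16)
B(p) = p/9 (B(p) = (p + p)/(16 + 2) = (2*p)/18 = (2*p)*(1/18) = p/9)
44*B(-12) + (-3*(-2))*b(-5) = 44*((⅑)*(-12)) - 3*(-2)*(-1) = 44*(-4/3) + 6*(-1) = -176/3 - 6 = -194/3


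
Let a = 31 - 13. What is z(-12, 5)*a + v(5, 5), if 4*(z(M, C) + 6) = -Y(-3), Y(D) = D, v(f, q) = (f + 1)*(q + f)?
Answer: -69/2 ≈ -34.500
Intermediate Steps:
v(f, q) = (1 + f)*(f + q)
z(M, C) = -21/4 (z(M, C) = -6 + (-1*(-3))/4 = -6 + (¼)*3 = -6 + ¾ = -21/4)
a = 18
z(-12, 5)*a + v(5, 5) = -21/4*18 + (5 + 5 + 5² + 5*5) = -189/2 + (5 + 5 + 25 + 25) = -189/2 + 60 = -69/2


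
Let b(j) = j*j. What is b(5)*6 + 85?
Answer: 235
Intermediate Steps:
b(j) = j**2
b(5)*6 + 85 = 5**2*6 + 85 = 25*6 + 85 = 150 + 85 = 235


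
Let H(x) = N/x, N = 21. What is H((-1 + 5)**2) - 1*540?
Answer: -8619/16 ≈ -538.69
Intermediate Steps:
H(x) = 21/x
H((-1 + 5)**2) - 1*540 = 21/((-1 + 5)**2) - 1*540 = 21/(4**2) - 540 = 21/16 - 540 = -8619/16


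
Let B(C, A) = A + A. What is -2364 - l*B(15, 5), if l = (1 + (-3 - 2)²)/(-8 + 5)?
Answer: -6832/3 ≈ -2277.3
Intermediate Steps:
B(C, A) = 2*A
l = -26/3 (l = (1 + (-5)²)/(-3) = (1 + 25)*(-⅓) = 26*(-⅓) = -26/3 ≈ -8.6667)
-2364 - l*B(15, 5) = -2364 - (-26)*2*5/3 = -2364 - (-26)*10/3 = -2364 - 1*(-260/3) = -2364 + 260/3 = -6832/3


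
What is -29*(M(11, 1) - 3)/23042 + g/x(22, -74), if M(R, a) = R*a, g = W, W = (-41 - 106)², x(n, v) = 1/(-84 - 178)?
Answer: -65226809834/11521 ≈ -5.6616e+6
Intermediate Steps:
x(n, v) = -1/262 (x(n, v) = 1/(-262) = -1/262)
W = 21609 (W = (-147)² = 21609)
g = 21609
-29*(M(11, 1) - 3)/23042 + g/x(22, -74) = -29*(11*1 - 3)/23042 + 21609/(-1/262) = -29*(11 - 3)*(1/23042) + 21609*(-262) = -29*8*(1/23042) - 5661558 = -232*1/23042 - 5661558 = -116/11521 - 5661558 = -65226809834/11521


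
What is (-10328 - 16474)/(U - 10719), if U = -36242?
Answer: 26802/46961 ≈ 0.57073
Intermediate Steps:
(-10328 - 16474)/(U - 10719) = (-10328 - 16474)/(-36242 - 10719) = -26802/(-46961) = -26802*(-1/46961) = 26802/46961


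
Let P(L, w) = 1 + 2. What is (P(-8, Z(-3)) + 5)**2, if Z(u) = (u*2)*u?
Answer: 64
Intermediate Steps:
Z(u) = 2*u**2 (Z(u) = (2*u)*u = 2*u**2)
P(L, w) = 3
(P(-8, Z(-3)) + 5)**2 = (3 + 5)**2 = 8**2 = 64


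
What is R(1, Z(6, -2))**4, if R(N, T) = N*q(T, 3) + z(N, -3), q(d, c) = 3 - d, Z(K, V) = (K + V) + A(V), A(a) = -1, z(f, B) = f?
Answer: 1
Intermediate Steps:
Z(K, V) = -1 + K + V (Z(K, V) = (K + V) - 1 = -1 + K + V)
R(N, T) = N + N*(3 - T) (R(N, T) = N*(3 - T) + N = N + N*(3 - T))
R(1, Z(6, -2))**4 = (1*(4 - (-1 + 6 - 2)))**4 = (1*(4 - 1*3))**4 = (1*(4 - 3))**4 = (1*1)**4 = 1**4 = 1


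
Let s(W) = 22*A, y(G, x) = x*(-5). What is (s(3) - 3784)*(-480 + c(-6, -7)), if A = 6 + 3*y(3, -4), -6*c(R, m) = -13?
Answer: 3342922/3 ≈ 1.1143e+6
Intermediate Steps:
y(G, x) = -5*x
c(R, m) = 13/6 (c(R, m) = -⅙*(-13) = 13/6)
A = 66 (A = 6 + 3*(-5*(-4)) = 6 + 3*20 = 6 + 60 = 66)
s(W) = 1452 (s(W) = 22*66 = 1452)
(s(3) - 3784)*(-480 + c(-6, -7)) = (1452 - 3784)*(-480 + 13/6) = -2332*(-2867/6) = 3342922/3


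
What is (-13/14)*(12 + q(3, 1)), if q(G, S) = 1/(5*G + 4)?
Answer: -2977/266 ≈ -11.192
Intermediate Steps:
q(G, S) = 1/(4 + 5*G)
(-13/14)*(12 + q(3, 1)) = (-13/14)*(12 + 1/(4 + 5*3)) = (-13*1/14)*(12 + 1/(4 + 15)) = -13*(12 + 1/19)/14 = -13/14*229/19 = -2977/266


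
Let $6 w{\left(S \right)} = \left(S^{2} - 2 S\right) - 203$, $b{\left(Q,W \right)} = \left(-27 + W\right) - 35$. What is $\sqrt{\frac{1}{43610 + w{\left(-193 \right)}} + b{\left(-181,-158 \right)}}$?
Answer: $\frac{i \sqrt{4920080896882}}{149546} \approx 14.832 i$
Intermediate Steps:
$b{\left(Q,W \right)} = -62 + W$
$w{\left(S \right)} = - \frac{203}{6} - \frac{S}{3} + \frac{S^{2}}{6}$ ($w{\left(S \right)} = \frac{\left(S^{2} - 2 S\right) - 203}{6} = \frac{-203 + S^{2} - 2 S}{6} = - \frac{203}{6} - \frac{S}{3} + \frac{S^{2}}{6}$)
$\sqrt{\frac{1}{43610 + w{\left(-193 \right)}} + b{\left(-181,-158 \right)}} = \sqrt{\frac{1}{43610 - \left(- \frac{61}{2} - \frac{37249}{6}\right)} - 220} = \sqrt{\frac{1}{43610 + \left(- \frac{203}{6} + \frac{193}{3} + \frac{1}{6} \cdot 37249\right)} - 220} = \sqrt{\frac{1}{43610 + \left(- \frac{203}{6} + \frac{193}{3} + \frac{37249}{6}\right)} - 220} = \sqrt{\frac{1}{43610 + \frac{18716}{3}} - 220} = \sqrt{\frac{1}{\frac{149546}{3}} - 220} = \sqrt{\frac{3}{149546} - 220} = \sqrt{- \frac{32900117}{149546}} = \frac{i \sqrt{4920080896882}}{149546}$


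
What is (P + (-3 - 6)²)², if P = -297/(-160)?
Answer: 175748049/25600 ≈ 6865.2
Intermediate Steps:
P = 297/160 (P = -297*(-1/160) = 297/160 ≈ 1.8563)
(P + (-3 - 6)²)² = (297/160 + (-3 - 6)²)² = (297/160 + (-9)²)² = (297/160 + 81)² = (13257/160)² = 175748049/25600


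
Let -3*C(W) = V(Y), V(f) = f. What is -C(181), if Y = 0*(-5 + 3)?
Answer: 0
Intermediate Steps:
Y = 0 (Y = 0*(-2) = 0)
C(W) = 0 (C(W) = -1/3*0 = 0)
-C(181) = -1*0 = 0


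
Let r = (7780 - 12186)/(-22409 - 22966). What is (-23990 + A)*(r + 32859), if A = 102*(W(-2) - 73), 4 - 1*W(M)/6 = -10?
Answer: -34095765650908/45375 ≈ -7.5142e+8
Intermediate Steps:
W(M) = 84 (W(M) = 24 - 6*(-10) = 24 + 60 = 84)
r = 4406/45375 (r = -4406/(-45375) = -4406*(-1/45375) = 4406/45375 ≈ 0.097102)
A = 1122 (A = 102*(84 - 73) = 102*11 = 1122)
(-23990 + A)*(r + 32859) = (-23990 + 1122)*(4406/45375 + 32859) = -22868*1490981531/45375 = -34095765650908/45375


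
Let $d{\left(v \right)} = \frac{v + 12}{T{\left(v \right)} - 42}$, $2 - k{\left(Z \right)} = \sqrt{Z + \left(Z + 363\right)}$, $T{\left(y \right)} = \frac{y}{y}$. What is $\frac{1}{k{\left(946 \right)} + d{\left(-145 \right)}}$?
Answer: $- \frac{1763}{748886} - \frac{1681 \sqrt{2255}}{3744430} \approx -0.023673$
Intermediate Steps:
$T{\left(y \right)} = 1$
$k{\left(Z \right)} = 2 - \sqrt{363 + 2 Z}$ ($k{\left(Z \right)} = 2 - \sqrt{Z + \left(Z + 363\right)} = 2 - \sqrt{Z + \left(363 + Z\right)} = 2 - \sqrt{363 + 2 Z}$)
$d{\left(v \right)} = - \frac{12}{41} - \frac{v}{41}$ ($d{\left(v \right)} = \frac{v + 12}{1 - 42} = \frac{12 + v}{-41} = \left(12 + v\right) \left(- \frac{1}{41}\right) = - \frac{12}{41} - \frac{v}{41}$)
$\frac{1}{k{\left(946 \right)} + d{\left(-145 \right)}} = \frac{1}{\left(2 - \sqrt{363 + 2 \cdot 946}\right) - - \frac{133}{41}} = \frac{1}{\left(2 - \sqrt{363 + 1892}\right) + \left(- \frac{12}{41} + \frac{145}{41}\right)} = \frac{1}{\left(2 - \sqrt{2255}\right) + \frac{133}{41}} = \frac{1}{\frac{215}{41} - \sqrt{2255}}$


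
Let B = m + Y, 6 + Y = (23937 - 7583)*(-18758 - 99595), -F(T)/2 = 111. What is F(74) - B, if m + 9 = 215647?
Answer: 1935329108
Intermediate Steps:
m = 215638 (m = -9 + 215647 = 215638)
F(T) = -222 (F(T) = -2*111 = -222)
Y = -1935544968 (Y = -6 + (23937 - 7583)*(-18758 - 99595) = -6 + 16354*(-118353) = -6 - 1935544962 = -1935544968)
B = -1935329330 (B = 215638 - 1935544968 = -1935329330)
F(74) - B = -222 - 1*(-1935329330) = -222 + 1935329330 = 1935329108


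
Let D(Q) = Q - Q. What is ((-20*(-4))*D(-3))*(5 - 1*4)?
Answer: 0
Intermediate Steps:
D(Q) = 0
((-20*(-4))*D(-3))*(5 - 1*4) = (-20*(-4)*0)*(5 - 1*4) = (80*0)*(5 - 4) = 0*1 = 0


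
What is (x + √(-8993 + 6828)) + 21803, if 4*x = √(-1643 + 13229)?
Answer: 21803 + √11586/4 + I*√2165 ≈ 21830.0 + 46.53*I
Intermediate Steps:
x = √11586/4 (x = √(-1643 + 13229)/4 = √11586/4 ≈ 26.910)
(x + √(-8993 + 6828)) + 21803 = (√11586/4 + √(-8993 + 6828)) + 21803 = (√11586/4 + √(-2165)) + 21803 = (√11586/4 + I*√2165) + 21803 = 21803 + √11586/4 + I*√2165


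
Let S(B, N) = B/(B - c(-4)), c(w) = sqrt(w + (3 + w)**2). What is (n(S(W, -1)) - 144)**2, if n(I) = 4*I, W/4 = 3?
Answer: 1536*(105*sqrt(3) + 599*I)/(8*sqrt(3) + 47*I) ≈ 19623.0 - 158.45*I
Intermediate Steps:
W = 12 (W = 4*3 = 12)
S(B, N) = B/(B - I*sqrt(3)) (S(B, N) = B/(B - sqrt(-4 + (3 - 4)**2)) = B/(B - sqrt(-4 + (-1)**2)) = B/(B - sqrt(-4 + 1)) = B/(B - sqrt(-3)) = B/(B - I*sqrt(3)))
(n(S(W, -1)) - 144)**2 = (4*(12/(12 - I*sqrt(3))) - 144)**2 = (48/(12 - I*sqrt(3)) - 144)**2 = (-144 + 48/(12 - I*sqrt(3)))**2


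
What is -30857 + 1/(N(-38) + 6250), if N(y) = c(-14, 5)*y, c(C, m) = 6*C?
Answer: -291351793/9442 ≈ -30857.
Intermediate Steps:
N(y) = -84*y (N(y) = (6*(-14))*y = -84*y)
-30857 + 1/(N(-38) + 6250) = -30857 + 1/(-84*(-38) + 6250) = -30857 + 1/(3192 + 6250) = -30857 + 1/9442 = -291351793/9442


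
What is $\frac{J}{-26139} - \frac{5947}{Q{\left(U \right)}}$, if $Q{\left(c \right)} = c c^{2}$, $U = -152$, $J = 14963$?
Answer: $- \frac{2757459709}{4831323648} \approx -0.57075$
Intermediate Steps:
$Q{\left(c \right)} = c^{3}$
$\frac{J}{-26139} - \frac{5947}{Q{\left(U \right)}} = \frac{14963}{-26139} - \frac{5947}{\left(-152\right)^{3}} = 14963 \left(- \frac{1}{26139}\right) - \frac{5947}{-3511808} = - \frac{14963}{26139} - - \frac{313}{184832} = - \frac{14963}{26139} + \frac{313}{184832} = - \frac{2757459709}{4831323648}$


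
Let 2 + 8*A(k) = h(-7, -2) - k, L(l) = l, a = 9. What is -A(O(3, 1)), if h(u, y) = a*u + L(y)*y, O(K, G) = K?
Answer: 8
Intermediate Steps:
h(u, y) = y**2 + 9*u (h(u, y) = 9*u + y*y = 9*u + y**2 = y**2 + 9*u)
A(k) = -61/8 - k/8 (A(k) = -1/4 + (((-2)**2 + 9*(-7)) - k)/8 = -1/4 + ((4 - 63) - k)/8 = -1/4 + (-59 - k)/8 = -1/4 + (-59/8 - k/8) = -61/8 - k/8)
-A(O(3, 1)) = -(-61/8 - 1/8*3) = -(-61/8 - 3/8) = -1*(-8) = 8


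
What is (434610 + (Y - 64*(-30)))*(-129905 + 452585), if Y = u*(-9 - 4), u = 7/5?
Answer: 140853627624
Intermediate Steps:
u = 7/5 (u = 7*(1/5) = 7/5 ≈ 1.4000)
Y = -91/5 (Y = 7*(-9 - 4)/5 = (7/5)*(-13) = -91/5 ≈ -18.200)
(434610 + (Y - 64*(-30)))*(-129905 + 452585) = (434610 + (-91/5 - 64*(-30)))*(-129905 + 452585) = (434610 + (-91/5 + 1920))*322680 = (434610 + 9509/5)*322680 = (2182559/5)*322680 = 140853627624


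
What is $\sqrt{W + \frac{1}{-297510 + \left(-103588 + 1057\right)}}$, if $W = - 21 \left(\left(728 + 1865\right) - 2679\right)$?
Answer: $\frac{\sqrt{32113248826205}}{133347} \approx 42.497$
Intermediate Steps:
$W = 1806$ ($W = - 21 \left(2593 - 2679\right) = \left(-21\right) \left(-86\right) = 1806$)
$\sqrt{W + \frac{1}{-297510 + \left(-103588 + 1057\right)}} = \sqrt{1806 + \frac{1}{-297510 + \left(-103588 + 1057\right)}} = \sqrt{1806 + \frac{1}{-297510 - 102531}} = \sqrt{1806 + \frac{1}{-400041}} = \sqrt{1806 - \frac{1}{400041}} = \sqrt{\frac{722474045}{400041}} = \frac{\sqrt{32113248826205}}{133347}$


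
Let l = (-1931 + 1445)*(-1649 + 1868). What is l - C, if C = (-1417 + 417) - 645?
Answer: -104789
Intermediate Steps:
C = -1645 (C = -1000 - 645 = -1645)
l = -106434 (l = -486*219 = -106434)
l - C = -106434 - 1*(-1645) = -106434 + 1645 = -104789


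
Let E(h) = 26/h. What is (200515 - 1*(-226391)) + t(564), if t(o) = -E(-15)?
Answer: 6403616/15 ≈ 4.2691e+5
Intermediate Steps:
t(o) = 26/15 (t(o) = -26/(-15) = -26*(-1)/15 = -1*(-26/15) = 26/15)
(200515 - 1*(-226391)) + t(564) = (200515 - 1*(-226391)) + 26/15 = (200515 + 226391) + 26/15 = 426906 + 26/15 = 6403616/15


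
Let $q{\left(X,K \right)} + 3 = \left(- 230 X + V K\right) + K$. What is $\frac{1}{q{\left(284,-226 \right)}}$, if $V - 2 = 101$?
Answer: $- \frac{1}{88827} \approx -1.1258 \cdot 10^{-5}$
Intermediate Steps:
$V = 103$ ($V = 2 + 101 = 103$)
$q{\left(X,K \right)} = -3 - 230 X + 104 K$ ($q{\left(X,K \right)} = -3 + \left(\left(- 230 X + 103 K\right) + K\right) = -3 + \left(- 230 X + 104 K\right) = -3 - 230 X + 104 K$)
$\frac{1}{q{\left(284,-226 \right)}} = \frac{1}{-3 - 65320 + 104 \left(-226\right)} = \frac{1}{-3 - 65320 - 23504} = \frac{1}{-88827} = - \frac{1}{88827}$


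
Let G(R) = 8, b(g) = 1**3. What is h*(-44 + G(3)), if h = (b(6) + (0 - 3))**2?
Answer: -144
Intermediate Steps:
b(g) = 1
h = 4 (h = (1 + (0 - 3))**2 = (1 - 3)**2 = (-2)**2 = 4)
h*(-44 + G(3)) = 4*(-44 + 8) = 4*(-36) = -144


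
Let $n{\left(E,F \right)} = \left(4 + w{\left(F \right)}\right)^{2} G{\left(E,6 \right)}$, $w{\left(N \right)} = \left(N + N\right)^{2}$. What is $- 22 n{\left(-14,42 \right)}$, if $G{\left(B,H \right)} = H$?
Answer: $-6579355200$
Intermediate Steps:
$w{\left(N \right)} = 4 N^{2}$ ($w{\left(N \right)} = \left(2 N\right)^{2} = 4 N^{2}$)
$n{\left(E,F \right)} = 6 \left(4 + 4 F^{2}\right)^{2}$ ($n{\left(E,F \right)} = \left(4 + 4 F^{2}\right)^{2} \cdot 6 = 6 \left(4 + 4 F^{2}\right)^{2}$)
$- 22 n{\left(-14,42 \right)} = - 22 \cdot 96 \left(1 + 42^{2}\right)^{2} = - 22 \cdot 96 \left(1 + 1764\right)^{2} = - 22 \cdot 96 \cdot 1765^{2} = - 22 \cdot 96 \cdot 3115225 = \left(-22\right) 299061600 = -6579355200$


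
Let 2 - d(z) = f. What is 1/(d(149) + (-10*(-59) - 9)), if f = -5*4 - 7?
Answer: 1/610 ≈ 0.0016393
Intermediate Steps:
f = -27 (f = -20 - 7 = -27)
d(z) = 29 (d(z) = 2 - 1*(-27) = 2 + 27 = 29)
1/(d(149) + (-10*(-59) - 9)) = 1/(29 + (-10*(-59) - 9)) = 1/(29 + (590 - 9)) = 1/(29 + 581) = 1/610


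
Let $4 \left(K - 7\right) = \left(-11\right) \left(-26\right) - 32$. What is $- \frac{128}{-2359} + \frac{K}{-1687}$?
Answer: $\frac{14179}{1137038} \approx 0.01247$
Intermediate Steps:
$K = \frac{141}{2}$ ($K = 7 + \frac{\left(-11\right) \left(-26\right) - 32}{4} = 7 + \frac{286 - 32}{4} = 7 + \frac{1}{4} \cdot 254 = 7 + \frac{127}{2} = \frac{141}{2} \approx 70.5$)
$- \frac{128}{-2359} + \frac{K}{-1687} = - \frac{128}{-2359} + \frac{141}{2 \left(-1687\right)} = \left(-128\right) \left(- \frac{1}{2359}\right) + \frac{141}{2} \left(- \frac{1}{1687}\right) = \frac{128}{2359} - \frac{141}{3374} = \frac{14179}{1137038}$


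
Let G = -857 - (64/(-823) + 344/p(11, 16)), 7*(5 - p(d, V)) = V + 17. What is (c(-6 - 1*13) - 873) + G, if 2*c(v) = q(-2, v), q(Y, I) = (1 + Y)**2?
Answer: -4828413/1646 ≈ -2933.4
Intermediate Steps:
p(d, V) = 18/7 - V/7 (p(d, V) = 5 - (V + 17)/7 = 5 - (17 + V)/7 = 5 + (-17/7 - V/7) = 18/7 - V/7)
c(v) = 1/2 (c(v) = (1 - 2)**2/2 = (1/2)*(-1)**2 = (1/2)*1 = 1/2)
G = -1696139/823 (G = -857 - (64/(-823) + 344/(18/7 - 1/7*16)) = -857 - (64*(-1/823) + 344/(18/7 - 16/7)) = -857 - (-64/823 + 344/(2/7)) = -857 - (-64/823 + 344*(7/2)) = -857 - (-64/823 + 1204) = -857 - 1*990828/823 = -857 - 990828/823 = -1696139/823 ≈ -2060.9)
(c(-6 - 1*13) - 873) + G = (1/2 - 873) - 1696139/823 = -1745/2 - 1696139/823 = -4828413/1646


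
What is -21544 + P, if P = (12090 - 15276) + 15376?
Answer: -9354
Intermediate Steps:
P = 12190 (P = -3186 + 15376 = 12190)
-21544 + P = -21544 + 12190 = -9354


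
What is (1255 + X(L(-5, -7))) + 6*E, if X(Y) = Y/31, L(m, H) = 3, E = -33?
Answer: 32770/31 ≈ 1057.1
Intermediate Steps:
X(Y) = Y/31 (X(Y) = Y*(1/31) = Y/31)
(1255 + X(L(-5, -7))) + 6*E = (1255 + (1/31)*3) + 6*(-33) = (1255 + 3/31) - 198 = 38908/31 - 198 = 32770/31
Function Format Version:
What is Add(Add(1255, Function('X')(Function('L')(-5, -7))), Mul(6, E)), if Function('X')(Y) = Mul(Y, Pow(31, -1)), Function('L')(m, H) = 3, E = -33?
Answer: Rational(32770, 31) ≈ 1057.1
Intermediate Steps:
Function('X')(Y) = Mul(Rational(1, 31), Y) (Function('X')(Y) = Mul(Y, Rational(1, 31)) = Mul(Rational(1, 31), Y))
Add(Add(1255, Function('X')(Function('L')(-5, -7))), Mul(6, E)) = Add(Add(1255, Mul(Rational(1, 31), 3)), Mul(6, -33)) = Add(Add(1255, Rational(3, 31)), -198) = Add(Rational(38908, 31), -198) = Rational(32770, 31)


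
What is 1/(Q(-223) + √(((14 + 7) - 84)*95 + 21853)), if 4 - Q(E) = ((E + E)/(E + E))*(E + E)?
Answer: 225/93316 - √3967/93316 ≈ 0.0017362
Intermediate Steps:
Q(E) = 4 - 2*E (Q(E) = 4 - (E + E)/(E + E)*(E + E) = 4 - (2*E)/((2*E))*2*E = 4 - (2*E)*(1/(2*E))*2*E = 4 - 2*E)
1/(Q(-223) + √(((14 + 7) - 84)*95 + 21853)) = 1/((4 - 2*(-223)) + √(((14 + 7) - 84)*95 + 21853)) = 1/((4 + 446) + √((21 - 84)*95 + 21853)) = 1/(450 + √(-63*95 + 21853)) = 1/(450 + √(-5985 + 21853)) = 1/(450 + √15868) = 1/(450 + 2*√3967)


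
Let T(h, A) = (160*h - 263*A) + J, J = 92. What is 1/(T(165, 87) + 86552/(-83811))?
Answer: 83811/302554969 ≈ 0.00027701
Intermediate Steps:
T(h, A) = 92 - 263*A + 160*h (T(h, A) = (160*h - 263*A) + 92 = (-263*A + 160*h) + 92 = 92 - 263*A + 160*h)
1/(T(165, 87) + 86552/(-83811)) = 1/((92 - 263*87 + 160*165) + 86552/(-83811)) = 1/((92 - 22881 + 26400) + 86552*(-1/83811)) = 1/(3611 - 86552/83811) = 1/(302554969/83811) = 83811/302554969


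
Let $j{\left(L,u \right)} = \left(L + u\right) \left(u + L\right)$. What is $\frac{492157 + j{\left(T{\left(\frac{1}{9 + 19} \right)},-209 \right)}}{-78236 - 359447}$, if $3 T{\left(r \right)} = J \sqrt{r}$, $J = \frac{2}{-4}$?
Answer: $- \frac{540124705}{441184464} - \frac{209 \sqrt{7}}{18382686} \approx -1.2243$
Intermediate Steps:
$J = - \frac{1}{2}$ ($J = 2 \left(- \frac{1}{4}\right) = - \frac{1}{2} \approx -0.5$)
$T{\left(r \right)} = - \frac{\sqrt{r}}{6}$ ($T{\left(r \right)} = \frac{\left(- \frac{1}{2}\right) \sqrt{r}}{3} = - \frac{\sqrt{r}}{6}$)
$j{\left(L,u \right)} = \left(L + u\right)^{2}$ ($j{\left(L,u \right)} = \left(L + u\right) \left(L + u\right) = \left(L + u\right)^{2}$)
$\frac{492157 + j{\left(T{\left(\frac{1}{9 + 19} \right)},-209 \right)}}{-78236 - 359447} = \frac{492157 + \left(- \frac{\sqrt{\frac{1}{9 + 19}}}{6} - 209\right)^{2}}{-78236 - 359447} = \frac{492157 + \left(- \frac{\sqrt{\frac{1}{28}}}{6} - 209\right)^{2}}{-437683} = \left(492157 + \left(- \frac{1}{6 \cdot 2 \sqrt{7}} - 209\right)^{2}\right) \left(- \frac{1}{437683}\right) = \left(492157 + \left(- \frac{\frac{1}{14} \sqrt{7}}{6} - 209\right)^{2}\right) \left(- \frac{1}{437683}\right) = \left(492157 + \left(- \frac{\sqrt{7}}{84} - 209\right)^{2}\right) \left(- \frac{1}{437683}\right) = \left(492157 + \left(-209 - \frac{\sqrt{7}}{84}\right)^{2}\right) \left(- \frac{1}{437683}\right) = - \frac{492157}{437683} - \frac{\left(-209 - \frac{\sqrt{7}}{84}\right)^{2}}{437683}$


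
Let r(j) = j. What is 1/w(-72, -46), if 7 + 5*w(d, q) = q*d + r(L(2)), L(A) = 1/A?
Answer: 10/6611 ≈ 0.0015126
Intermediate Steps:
L(A) = 1/A
w(d, q) = -13/10 + d*q/5 (w(d, q) = -7/5 + (q*d + 1/2)/5 = -7/5 + (d*q + ½)/5 = -7/5 + (½ + d*q)/5 = -7/5 + (⅒ + d*q/5) = -13/10 + d*q/5)
1/w(-72, -46) = 1/(-13/10 + (⅕)*(-72)*(-46)) = 1/(-13/10 + 3312/5) = 1/(6611/10) = 10/6611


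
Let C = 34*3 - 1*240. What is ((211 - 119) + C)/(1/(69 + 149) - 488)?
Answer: 10028/106383 ≈ 0.094263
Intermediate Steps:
C = -138 (C = 102 - 240 = -138)
((211 - 119) + C)/(1/(69 + 149) - 488) = ((211 - 119) - 138)/(1/(69 + 149) - 488) = (92 - 138)/(1/218 - 488) = -46/(1/218 - 488) = -46/(-106383/218) = -46*(-218/106383) = 10028/106383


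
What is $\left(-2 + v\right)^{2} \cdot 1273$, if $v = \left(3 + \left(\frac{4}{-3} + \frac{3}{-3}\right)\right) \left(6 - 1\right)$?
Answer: $\frac{20368}{9} \approx 2263.1$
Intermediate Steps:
$v = \frac{10}{3}$ ($v = \left(3 + \left(4 \left(- \frac{1}{3}\right) + 3 \left(- \frac{1}{3}\right)\right)\right) 5 = \left(3 - \frac{7}{3}\right) 5 = \frac{2}{3} \cdot 5 = \frac{10}{3} \approx 3.3333$)
$\left(-2 + v\right)^{2} \cdot 1273 = \left(-2 + \frac{10}{3}\right)^{2} \cdot 1273 = \left(\frac{4}{3}\right)^{2} \cdot 1273 = \frac{16}{9} \cdot 1273 = \frac{20368}{9}$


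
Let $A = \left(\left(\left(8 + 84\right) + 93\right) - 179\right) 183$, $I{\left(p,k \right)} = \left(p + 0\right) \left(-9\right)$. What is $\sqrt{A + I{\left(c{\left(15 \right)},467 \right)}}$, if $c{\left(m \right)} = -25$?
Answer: $21 \sqrt{3} \approx 36.373$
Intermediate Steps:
$I{\left(p,k \right)} = - 9 p$ ($I{\left(p,k \right)} = p \left(-9\right) = - 9 p$)
$A = 1098$ ($A = \left(\left(92 + 93\right) - 179\right) 183 = \left(185 - 179\right) 183 = 6 \cdot 183 = 1098$)
$\sqrt{A + I{\left(c{\left(15 \right)},467 \right)}} = \sqrt{1098 - -225} = \sqrt{1098 + 225} = \sqrt{1323} = 21 \sqrt{3}$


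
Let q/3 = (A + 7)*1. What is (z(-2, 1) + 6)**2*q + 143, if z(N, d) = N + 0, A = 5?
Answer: 719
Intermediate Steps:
z(N, d) = N
q = 36 (q = 3*((5 + 7)*1) = 3*(12*1) = 3*12 = 36)
(z(-2, 1) + 6)**2*q + 143 = (-2 + 6)**2*36 + 143 = 4**2*36 + 143 = 16*36 + 143 = 576 + 143 = 719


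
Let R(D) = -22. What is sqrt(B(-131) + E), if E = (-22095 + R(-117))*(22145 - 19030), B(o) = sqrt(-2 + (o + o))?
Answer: sqrt(-68894455 + 2*I*sqrt(66)) ≈ 0.e-3 + 8300.3*I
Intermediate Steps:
B(o) = sqrt(-2 + 2*o)
E = -68894455 (E = (-22095 - 22)*(22145 - 19030) = -22117*3115 = -68894455)
sqrt(B(-131) + E) = sqrt(sqrt(-2 + 2*(-131)) - 68894455) = sqrt(sqrt(-2 - 262) - 68894455) = sqrt(sqrt(-264) - 68894455) = sqrt(2*I*sqrt(66) - 68894455) = sqrt(-68894455 + 2*I*sqrt(66))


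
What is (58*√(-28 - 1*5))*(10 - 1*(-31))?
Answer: 2378*I*√33 ≈ 13661.0*I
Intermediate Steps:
(58*√(-28 - 1*5))*(10 - 1*(-31)) = (58*√(-28 - 5))*(10 + 31) = (58*√(-33))*41 = (58*(I*√33))*41 = (58*I*√33)*41 = 2378*I*√33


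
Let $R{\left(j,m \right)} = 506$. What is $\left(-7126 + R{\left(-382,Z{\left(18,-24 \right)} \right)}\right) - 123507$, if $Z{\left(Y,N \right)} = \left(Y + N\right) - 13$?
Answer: $-130127$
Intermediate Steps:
$Z{\left(Y,N \right)} = -13 + N + Y$ ($Z{\left(Y,N \right)} = \left(N + Y\right) - 13 = -13 + N + Y$)
$\left(-7126 + R{\left(-382,Z{\left(18,-24 \right)} \right)}\right) - 123507 = \left(-7126 + 506\right) - 123507 = -6620 - 123507 = -130127$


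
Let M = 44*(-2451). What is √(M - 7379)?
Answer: I*√115223 ≈ 339.45*I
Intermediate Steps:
M = -107844
√(M - 7379) = √(-107844 - 7379) = √(-115223) = I*√115223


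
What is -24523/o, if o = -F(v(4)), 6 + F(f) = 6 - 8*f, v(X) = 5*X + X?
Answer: -24523/192 ≈ -127.72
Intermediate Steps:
v(X) = 6*X
F(f) = -8*f (F(f) = -6 + (6 - 8*f) = -8*f)
o = 192 (o = -(-8)*6*4 = -(-8)*24 = -1*(-192) = 192)
-24523/o = -24523/192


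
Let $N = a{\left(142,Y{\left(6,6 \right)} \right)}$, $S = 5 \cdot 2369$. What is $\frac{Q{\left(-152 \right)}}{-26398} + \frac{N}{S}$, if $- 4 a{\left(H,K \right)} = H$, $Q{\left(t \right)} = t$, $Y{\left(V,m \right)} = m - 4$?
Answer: $\frac{863311}{312684310} \approx 0.002761$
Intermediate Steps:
$S = 11845$
$Y{\left(V,m \right)} = -4 + m$
$a{\left(H,K \right)} = - \frac{H}{4}$
$N = - \frac{71}{2}$ ($N = \left(- \frac{1}{4}\right) 142 = - \frac{71}{2} \approx -35.5$)
$\frac{Q{\left(-152 \right)}}{-26398} + \frac{N}{S} = - \frac{152}{-26398} - \frac{71}{2 \cdot 11845} = \left(-152\right) \left(- \frac{1}{26398}\right) - \frac{71}{23690} = \frac{76}{13199} - \frac{71}{23690} = \frac{863311}{312684310}$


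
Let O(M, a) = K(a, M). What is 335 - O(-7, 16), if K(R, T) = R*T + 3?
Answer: 444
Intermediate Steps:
K(R, T) = 3 + R*T
O(M, a) = 3 + M*a (O(M, a) = 3 + a*M = 3 + M*a)
335 - O(-7, 16) = 335 - (3 - 7*16) = 335 - (3 - 112) = 335 - 1*(-109) = 335 + 109 = 444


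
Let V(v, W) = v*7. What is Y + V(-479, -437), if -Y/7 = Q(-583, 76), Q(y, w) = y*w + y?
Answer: 310884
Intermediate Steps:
V(v, W) = 7*v
Q(y, w) = y + w*y (Q(y, w) = w*y + y = y + w*y)
Y = 314237 (Y = -(-4081)*(1 + 76) = -(-4081)*77 = -7*(-44891) = 314237)
Y + V(-479, -437) = 314237 + 7*(-479) = 314237 - 3353 = 310884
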